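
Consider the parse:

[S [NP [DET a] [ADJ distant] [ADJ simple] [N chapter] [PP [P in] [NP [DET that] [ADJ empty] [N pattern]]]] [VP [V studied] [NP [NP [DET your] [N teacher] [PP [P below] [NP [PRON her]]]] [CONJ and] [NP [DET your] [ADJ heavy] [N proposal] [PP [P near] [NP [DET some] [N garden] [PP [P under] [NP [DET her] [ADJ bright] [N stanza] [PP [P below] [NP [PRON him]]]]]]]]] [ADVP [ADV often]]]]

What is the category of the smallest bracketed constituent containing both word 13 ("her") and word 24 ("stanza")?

NP

The smallest bracket enclosing both words is [NP your teacher below her and your heavy proposal near some garden under her bright stanza below him], so the label is NP.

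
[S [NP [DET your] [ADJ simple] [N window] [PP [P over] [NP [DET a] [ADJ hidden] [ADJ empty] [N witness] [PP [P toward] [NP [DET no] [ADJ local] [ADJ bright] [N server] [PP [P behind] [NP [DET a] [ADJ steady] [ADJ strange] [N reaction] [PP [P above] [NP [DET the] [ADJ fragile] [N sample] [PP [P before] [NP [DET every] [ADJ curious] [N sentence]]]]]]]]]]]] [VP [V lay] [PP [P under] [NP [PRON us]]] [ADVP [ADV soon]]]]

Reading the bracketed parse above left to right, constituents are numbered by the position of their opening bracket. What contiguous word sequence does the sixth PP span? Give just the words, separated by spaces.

under us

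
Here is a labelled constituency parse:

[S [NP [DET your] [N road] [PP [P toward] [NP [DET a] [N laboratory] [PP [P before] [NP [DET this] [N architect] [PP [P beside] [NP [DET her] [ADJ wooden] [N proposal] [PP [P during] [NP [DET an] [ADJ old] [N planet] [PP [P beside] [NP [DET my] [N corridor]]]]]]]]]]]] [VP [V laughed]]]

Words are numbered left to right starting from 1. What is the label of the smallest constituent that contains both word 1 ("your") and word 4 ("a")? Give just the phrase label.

Both words fall inside [NP your road toward a laboratory before this architect beside her wooden proposal during an old planet beside my corridor] (words 1–19), and no smaller constituent contains them both. Label: NP.

NP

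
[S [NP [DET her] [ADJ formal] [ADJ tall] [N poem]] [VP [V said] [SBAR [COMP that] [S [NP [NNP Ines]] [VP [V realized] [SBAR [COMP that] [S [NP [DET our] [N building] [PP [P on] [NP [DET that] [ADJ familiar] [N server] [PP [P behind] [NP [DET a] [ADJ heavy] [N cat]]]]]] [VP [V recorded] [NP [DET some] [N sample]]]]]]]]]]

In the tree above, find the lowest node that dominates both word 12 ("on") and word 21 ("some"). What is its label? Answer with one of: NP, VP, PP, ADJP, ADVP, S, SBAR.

S

Both words fall inside [S our building on that familiar server behind a heavy cat recorded some sample] (words 10–22), and no smaller constituent contains them both. Label: S.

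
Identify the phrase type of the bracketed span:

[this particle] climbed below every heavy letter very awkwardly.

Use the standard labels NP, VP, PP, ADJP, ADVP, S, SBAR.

The span is built around the noun "particle" — a noun phrase (NP).

NP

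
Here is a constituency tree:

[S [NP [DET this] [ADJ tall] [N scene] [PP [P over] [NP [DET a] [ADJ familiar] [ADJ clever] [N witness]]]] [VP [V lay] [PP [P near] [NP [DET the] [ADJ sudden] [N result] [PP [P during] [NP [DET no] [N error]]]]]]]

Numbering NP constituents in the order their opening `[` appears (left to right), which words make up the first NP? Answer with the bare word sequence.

this tall scene over a familiar clever witness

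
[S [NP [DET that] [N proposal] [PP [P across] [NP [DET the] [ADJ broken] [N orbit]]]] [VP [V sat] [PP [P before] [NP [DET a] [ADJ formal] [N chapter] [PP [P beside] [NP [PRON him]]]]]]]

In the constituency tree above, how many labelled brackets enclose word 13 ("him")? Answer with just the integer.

Path from the root down to the word: S → VP → PP → NP → PP → NP → PRON. That is 7 enclosing brackets.

7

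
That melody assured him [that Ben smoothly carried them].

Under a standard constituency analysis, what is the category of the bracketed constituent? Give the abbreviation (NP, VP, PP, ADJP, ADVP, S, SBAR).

SBAR

The span is built around the complementizer "that" — a subordinate clause (SBAR).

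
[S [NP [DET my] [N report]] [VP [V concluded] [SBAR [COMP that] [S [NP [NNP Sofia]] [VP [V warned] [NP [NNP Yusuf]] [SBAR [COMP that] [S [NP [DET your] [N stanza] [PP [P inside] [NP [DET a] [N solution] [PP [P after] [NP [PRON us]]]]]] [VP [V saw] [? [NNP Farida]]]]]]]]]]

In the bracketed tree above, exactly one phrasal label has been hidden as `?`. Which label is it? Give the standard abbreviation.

Looking at what the `?` directly dominates — NNP 'Farida' — this is a noun phrase (NP).

NP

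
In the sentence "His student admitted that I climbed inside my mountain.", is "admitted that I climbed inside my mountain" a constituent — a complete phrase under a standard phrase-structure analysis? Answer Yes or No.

Yes

The sequence corresponds to a single VP node — the verb phrase "admitted that I climbed inside my mountain".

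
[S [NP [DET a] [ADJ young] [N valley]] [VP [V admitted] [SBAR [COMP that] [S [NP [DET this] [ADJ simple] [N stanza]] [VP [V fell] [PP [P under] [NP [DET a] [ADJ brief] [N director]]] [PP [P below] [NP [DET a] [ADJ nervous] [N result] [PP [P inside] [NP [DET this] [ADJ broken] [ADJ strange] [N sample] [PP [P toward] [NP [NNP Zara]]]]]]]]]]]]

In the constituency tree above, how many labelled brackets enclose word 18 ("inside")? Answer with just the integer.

9

Counting open brackets not yet closed at "inside": [S [VP [SBAR [S [VP [PP [NP [PP [P = 9.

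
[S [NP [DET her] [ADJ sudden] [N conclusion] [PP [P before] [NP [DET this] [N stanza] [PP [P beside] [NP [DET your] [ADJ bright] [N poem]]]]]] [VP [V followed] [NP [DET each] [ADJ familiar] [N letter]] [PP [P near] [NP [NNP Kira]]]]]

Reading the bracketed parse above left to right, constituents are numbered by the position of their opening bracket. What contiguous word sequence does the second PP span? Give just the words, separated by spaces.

beside your bright poem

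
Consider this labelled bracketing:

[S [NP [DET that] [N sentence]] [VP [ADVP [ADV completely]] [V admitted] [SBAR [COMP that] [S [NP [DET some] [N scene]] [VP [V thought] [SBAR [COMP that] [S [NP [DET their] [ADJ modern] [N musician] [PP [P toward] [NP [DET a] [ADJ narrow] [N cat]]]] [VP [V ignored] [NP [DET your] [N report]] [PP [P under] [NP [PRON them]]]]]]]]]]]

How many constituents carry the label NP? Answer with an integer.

The NP constituents are: [NP that sentence]; [NP some scene]; [NP their modern musician toward a narrow cat]; [NP a narrow cat]; [NP your report]; [NP them]. Total: 6.

6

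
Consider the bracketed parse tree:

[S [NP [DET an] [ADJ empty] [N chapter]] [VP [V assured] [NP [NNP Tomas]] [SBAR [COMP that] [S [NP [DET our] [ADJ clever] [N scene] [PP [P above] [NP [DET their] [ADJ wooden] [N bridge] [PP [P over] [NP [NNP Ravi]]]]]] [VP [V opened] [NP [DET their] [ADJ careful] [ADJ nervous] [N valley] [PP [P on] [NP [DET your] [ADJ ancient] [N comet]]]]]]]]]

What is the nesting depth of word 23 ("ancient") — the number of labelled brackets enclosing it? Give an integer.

Path from the root down to the word: S → VP → SBAR → S → VP → NP → PP → NP → ADJ. That is 9 enclosing brackets.

9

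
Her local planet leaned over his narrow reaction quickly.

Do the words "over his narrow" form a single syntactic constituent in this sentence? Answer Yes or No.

No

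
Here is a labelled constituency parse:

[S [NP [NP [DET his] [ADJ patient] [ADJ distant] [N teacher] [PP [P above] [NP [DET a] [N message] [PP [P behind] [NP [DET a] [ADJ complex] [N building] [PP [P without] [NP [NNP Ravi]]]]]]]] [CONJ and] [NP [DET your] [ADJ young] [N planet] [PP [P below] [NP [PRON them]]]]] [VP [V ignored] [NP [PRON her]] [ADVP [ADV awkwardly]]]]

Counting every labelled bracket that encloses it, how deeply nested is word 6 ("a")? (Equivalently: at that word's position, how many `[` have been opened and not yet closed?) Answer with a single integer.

Counting open brackets not yet closed at "a": [S [NP [NP [PP [NP [DET = 6.

6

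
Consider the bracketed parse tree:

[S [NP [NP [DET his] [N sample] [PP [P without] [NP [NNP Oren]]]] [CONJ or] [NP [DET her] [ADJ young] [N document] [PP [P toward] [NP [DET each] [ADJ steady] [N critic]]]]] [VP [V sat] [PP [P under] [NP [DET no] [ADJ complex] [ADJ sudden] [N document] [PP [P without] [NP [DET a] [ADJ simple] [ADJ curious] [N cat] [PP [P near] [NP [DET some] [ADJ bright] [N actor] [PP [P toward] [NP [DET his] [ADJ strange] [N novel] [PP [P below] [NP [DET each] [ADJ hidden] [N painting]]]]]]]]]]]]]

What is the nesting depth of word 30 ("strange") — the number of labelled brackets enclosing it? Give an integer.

Counting open brackets not yet closed at "strange": [S [VP [PP [NP [PP [NP [PP [NP [PP [NP [ADJ = 11.

11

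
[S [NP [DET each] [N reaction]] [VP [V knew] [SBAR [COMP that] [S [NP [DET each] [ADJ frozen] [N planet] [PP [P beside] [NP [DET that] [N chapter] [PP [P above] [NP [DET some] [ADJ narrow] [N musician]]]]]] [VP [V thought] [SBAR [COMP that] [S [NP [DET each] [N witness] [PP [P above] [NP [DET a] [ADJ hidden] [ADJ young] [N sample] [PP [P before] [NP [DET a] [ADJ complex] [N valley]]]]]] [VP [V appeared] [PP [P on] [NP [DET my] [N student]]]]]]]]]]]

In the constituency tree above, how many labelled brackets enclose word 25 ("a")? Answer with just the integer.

Counting open brackets not yet closed at "a": [S [VP [SBAR [S [VP [SBAR [S [NP [PP [NP [PP [NP [DET = 13.

13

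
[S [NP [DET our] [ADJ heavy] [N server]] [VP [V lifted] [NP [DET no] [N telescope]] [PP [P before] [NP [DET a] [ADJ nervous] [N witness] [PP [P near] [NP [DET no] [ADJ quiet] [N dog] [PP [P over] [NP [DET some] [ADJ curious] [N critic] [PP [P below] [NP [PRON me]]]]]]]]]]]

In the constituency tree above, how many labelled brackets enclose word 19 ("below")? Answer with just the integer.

10

Path from the root down to the word: S → VP → PP → NP → PP → NP → PP → NP → PP → P. That is 10 enclosing brackets.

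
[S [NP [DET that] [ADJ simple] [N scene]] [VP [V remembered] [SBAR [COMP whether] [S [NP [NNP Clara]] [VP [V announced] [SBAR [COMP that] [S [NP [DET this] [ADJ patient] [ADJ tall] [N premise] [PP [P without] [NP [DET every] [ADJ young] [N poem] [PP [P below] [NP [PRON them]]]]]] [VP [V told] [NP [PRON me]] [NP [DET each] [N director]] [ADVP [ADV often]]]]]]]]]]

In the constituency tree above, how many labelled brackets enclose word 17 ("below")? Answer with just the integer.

12

Counting open brackets not yet closed at "below": [S [VP [SBAR [S [VP [SBAR [S [NP [PP [NP [PP [P = 12.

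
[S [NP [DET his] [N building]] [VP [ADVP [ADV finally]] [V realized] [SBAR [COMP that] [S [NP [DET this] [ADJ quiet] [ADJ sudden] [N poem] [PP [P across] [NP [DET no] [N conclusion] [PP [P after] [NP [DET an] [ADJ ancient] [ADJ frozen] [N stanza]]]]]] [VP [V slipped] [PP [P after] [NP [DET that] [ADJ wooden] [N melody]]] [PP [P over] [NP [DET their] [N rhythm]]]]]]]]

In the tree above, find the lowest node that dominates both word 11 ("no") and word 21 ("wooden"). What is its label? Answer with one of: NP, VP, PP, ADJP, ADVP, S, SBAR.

S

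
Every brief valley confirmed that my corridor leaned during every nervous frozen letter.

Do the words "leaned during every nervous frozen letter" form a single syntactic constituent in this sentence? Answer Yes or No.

Yes

These words form the whole verb phrase headed by "leaned", so yes — one constituent.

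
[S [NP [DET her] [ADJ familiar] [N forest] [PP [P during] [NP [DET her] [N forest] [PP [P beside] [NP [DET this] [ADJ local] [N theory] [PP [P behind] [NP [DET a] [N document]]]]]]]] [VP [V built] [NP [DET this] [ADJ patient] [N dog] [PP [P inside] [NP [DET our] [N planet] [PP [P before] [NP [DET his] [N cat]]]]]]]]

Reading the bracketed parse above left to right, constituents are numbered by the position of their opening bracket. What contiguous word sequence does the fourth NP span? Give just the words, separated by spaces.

a document

Opening `[NP` markers occur at word positions 1, 5, 8, 12, 15, 19, 22; the fourth of these opens the constituent [NP a document].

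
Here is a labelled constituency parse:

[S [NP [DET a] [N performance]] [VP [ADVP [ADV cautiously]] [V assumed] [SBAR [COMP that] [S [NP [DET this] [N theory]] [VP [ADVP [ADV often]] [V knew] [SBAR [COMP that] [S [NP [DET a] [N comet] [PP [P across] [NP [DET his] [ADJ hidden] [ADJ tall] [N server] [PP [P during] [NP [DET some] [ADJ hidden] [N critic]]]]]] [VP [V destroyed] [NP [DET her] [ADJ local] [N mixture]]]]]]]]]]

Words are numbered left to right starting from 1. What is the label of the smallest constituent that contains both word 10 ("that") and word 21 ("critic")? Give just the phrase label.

SBAR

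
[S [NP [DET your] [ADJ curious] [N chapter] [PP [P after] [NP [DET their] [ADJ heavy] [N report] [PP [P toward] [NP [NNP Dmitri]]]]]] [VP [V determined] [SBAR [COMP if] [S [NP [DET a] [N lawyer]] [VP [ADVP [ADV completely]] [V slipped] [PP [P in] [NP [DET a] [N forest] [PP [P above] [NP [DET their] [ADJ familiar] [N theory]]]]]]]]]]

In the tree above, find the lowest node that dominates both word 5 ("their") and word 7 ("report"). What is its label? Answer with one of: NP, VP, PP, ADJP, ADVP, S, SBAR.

NP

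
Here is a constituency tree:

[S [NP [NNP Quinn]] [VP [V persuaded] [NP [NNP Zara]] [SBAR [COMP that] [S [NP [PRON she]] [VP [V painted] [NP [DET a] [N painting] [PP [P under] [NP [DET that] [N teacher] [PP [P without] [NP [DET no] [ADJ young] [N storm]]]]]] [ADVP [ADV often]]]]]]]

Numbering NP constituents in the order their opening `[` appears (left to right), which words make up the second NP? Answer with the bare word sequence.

Zara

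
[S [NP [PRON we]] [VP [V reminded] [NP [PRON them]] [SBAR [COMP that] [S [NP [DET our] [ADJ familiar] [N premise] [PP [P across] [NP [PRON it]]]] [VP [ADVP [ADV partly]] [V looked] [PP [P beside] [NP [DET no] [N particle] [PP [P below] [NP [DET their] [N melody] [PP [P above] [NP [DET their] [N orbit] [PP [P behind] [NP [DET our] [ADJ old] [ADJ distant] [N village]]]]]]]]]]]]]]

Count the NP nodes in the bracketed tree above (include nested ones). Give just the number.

8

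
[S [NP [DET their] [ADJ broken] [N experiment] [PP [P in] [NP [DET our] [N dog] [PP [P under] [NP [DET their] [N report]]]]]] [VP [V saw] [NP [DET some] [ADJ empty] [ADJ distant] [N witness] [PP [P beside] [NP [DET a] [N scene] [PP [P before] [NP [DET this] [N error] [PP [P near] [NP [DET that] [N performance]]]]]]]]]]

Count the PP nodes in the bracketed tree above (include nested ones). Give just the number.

5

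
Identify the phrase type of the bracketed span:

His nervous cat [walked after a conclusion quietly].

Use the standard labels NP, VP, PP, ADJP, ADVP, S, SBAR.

VP

"walked" is the head of the bracketed span, so the span is a verb phrase: VP.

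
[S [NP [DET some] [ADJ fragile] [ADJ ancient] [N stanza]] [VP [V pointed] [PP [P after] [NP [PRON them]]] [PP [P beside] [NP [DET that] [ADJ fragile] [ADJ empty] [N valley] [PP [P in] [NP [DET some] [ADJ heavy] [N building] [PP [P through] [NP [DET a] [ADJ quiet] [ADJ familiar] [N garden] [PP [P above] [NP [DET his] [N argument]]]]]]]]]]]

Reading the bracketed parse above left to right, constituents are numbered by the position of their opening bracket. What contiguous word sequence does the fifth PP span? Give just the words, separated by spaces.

In left-to-right order the PP constituents are "after them"; "beside that fragile empty valley in some heavy building through a quiet familiar garden above his argument"; "in some heavy building through a quiet familiar garden above his argument"; "through a quiet familiar garden above his argument"; "above his argument". Number 5 is "above his argument".

above his argument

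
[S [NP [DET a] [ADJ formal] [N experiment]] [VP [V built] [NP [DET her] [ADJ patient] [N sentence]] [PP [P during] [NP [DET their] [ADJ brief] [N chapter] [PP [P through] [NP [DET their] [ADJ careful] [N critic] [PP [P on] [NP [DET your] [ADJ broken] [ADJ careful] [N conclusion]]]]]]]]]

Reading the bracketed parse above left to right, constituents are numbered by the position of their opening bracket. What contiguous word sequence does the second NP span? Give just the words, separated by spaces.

Opening `[NP` markers occur at word positions 1, 5, 9, 13, 17; the second of these opens the constituent [NP her patient sentence].

her patient sentence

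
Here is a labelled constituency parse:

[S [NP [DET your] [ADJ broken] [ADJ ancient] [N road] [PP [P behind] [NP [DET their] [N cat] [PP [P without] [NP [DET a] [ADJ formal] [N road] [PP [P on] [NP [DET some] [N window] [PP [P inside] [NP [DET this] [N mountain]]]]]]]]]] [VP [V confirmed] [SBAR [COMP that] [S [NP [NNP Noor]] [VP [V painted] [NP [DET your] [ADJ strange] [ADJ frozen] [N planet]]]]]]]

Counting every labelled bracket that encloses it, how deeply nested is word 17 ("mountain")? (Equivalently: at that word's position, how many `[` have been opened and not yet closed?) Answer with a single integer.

11

The word sits inside N, which is inside NP, inside PP, inside NP, inside PP, inside NP, inside PP, inside NP, inside PP, inside NP, inside S — 11 brackets in all.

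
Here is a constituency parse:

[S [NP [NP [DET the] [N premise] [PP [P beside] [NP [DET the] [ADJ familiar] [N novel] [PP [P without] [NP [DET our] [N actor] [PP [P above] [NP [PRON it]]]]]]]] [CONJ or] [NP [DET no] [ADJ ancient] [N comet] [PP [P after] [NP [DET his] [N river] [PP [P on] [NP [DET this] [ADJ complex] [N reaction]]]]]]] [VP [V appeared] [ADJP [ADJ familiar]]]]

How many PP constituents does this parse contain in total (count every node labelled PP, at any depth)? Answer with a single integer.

5

Listing each PP by its span: [PP beside the familiar novel without our actor above it]; [PP without our actor above it]; [PP above it]; [PP after his river on this complex reaction]; [PP on this complex reaction] — that makes 5.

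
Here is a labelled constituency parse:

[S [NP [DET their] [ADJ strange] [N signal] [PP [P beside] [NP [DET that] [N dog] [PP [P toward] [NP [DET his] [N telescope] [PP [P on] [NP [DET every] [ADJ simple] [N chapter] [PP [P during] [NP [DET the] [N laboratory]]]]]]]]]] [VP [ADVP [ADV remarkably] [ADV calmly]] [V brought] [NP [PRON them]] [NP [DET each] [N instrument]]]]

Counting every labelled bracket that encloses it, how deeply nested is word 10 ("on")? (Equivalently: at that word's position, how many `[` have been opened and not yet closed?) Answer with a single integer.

8

The word sits inside P, which is inside PP, inside NP, inside PP, inside NP, inside PP, inside NP, inside S — 8 brackets in all.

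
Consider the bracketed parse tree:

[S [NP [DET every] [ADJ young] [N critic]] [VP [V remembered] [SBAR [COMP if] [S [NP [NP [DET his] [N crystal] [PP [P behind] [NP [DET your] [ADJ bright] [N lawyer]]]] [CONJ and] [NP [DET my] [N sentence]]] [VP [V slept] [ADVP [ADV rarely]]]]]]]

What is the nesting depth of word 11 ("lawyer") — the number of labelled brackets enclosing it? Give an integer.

9

Counting open brackets not yet closed at "lawyer": [S [VP [SBAR [S [NP [NP [PP [NP [N = 9.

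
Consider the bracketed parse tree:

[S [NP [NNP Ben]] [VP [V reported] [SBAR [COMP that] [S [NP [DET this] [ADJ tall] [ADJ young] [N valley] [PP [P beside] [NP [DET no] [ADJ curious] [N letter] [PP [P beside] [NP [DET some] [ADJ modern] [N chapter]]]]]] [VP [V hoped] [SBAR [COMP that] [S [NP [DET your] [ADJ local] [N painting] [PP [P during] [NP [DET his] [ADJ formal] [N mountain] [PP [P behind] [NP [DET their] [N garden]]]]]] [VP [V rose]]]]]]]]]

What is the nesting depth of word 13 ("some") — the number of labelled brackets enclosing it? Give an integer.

10

Counting open brackets not yet closed at "some": [S [VP [SBAR [S [NP [PP [NP [PP [NP [DET = 10.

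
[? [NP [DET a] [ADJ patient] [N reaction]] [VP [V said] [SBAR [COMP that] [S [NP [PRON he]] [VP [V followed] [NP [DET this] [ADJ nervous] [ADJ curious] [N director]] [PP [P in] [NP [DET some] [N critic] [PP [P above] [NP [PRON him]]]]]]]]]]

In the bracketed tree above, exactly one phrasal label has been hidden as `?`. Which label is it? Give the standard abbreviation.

S

The `?` node immediately contains: NP, VP. That is the internal structure of a clause, so the label is S.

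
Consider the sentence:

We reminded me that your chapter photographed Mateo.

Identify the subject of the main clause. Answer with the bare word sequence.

In the main clause the verb is "reminded"; the NP preceding it, "we", is the subject.

we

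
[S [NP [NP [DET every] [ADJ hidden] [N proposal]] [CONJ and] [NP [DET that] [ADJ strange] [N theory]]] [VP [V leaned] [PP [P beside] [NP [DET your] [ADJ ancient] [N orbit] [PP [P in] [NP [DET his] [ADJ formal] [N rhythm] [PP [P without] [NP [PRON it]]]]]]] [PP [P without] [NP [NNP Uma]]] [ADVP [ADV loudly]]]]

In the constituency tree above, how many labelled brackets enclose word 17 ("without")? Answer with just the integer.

8

Path from the root down to the word: S → VP → PP → NP → PP → NP → PP → P. That is 8 enclosing brackets.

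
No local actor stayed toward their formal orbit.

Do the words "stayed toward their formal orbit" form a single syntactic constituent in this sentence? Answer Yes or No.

Yes

"stayed toward their formal orbit" is exactly the verb phrase [VP stayed toward their formal orbit], a complete constituent.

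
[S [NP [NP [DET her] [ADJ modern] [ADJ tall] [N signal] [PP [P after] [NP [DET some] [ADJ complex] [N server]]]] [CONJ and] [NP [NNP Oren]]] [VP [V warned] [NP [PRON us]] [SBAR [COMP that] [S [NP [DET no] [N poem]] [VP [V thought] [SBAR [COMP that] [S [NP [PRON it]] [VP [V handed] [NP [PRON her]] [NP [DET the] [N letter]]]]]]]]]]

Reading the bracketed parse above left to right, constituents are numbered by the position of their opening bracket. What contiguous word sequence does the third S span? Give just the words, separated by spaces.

The S opening brackets appear, in order, over: "her modern tall signal after some complex server and Oren warned us that no poem thought that it handed her the letter"; "no poem thought that it handed her the letter"; "it handed her the letter". The third one spans "it handed her the letter".

it handed her the letter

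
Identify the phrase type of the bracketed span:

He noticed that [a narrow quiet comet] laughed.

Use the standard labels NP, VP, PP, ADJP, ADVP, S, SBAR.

NP

"comet" is the head of the bracketed span, so the span is a noun phrase: NP.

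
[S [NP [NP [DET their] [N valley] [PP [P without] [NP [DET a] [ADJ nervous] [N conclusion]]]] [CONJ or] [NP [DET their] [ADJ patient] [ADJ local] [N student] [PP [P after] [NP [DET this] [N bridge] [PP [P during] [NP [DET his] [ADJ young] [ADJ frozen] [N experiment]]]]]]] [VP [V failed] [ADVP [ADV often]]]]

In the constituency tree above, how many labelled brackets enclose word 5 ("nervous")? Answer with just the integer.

6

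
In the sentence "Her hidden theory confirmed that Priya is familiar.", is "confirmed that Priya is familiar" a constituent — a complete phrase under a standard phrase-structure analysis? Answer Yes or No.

Yes

These words form the whole verb phrase headed by "confirmed", so yes — one constituent.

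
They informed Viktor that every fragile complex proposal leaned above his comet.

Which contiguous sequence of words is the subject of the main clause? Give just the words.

The subject of the main clause is the NP immediately before the verb "informed": "they".

they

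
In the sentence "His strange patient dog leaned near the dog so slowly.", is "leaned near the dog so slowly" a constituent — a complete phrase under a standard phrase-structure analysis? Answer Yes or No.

Yes

"leaned near the dog so slowly" is exactly the verb phrase [VP leaned near the dog so slowly], a complete constituent.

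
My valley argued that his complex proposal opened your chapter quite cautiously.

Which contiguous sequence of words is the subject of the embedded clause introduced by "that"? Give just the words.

his complex proposal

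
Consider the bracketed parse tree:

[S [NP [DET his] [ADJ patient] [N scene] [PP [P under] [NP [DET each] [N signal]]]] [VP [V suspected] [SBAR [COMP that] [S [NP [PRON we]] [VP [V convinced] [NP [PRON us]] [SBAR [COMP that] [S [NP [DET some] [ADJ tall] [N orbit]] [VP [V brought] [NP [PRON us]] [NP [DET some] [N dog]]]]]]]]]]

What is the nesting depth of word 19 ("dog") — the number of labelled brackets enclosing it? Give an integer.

10

Counting open brackets not yet closed at "dog": [S [VP [SBAR [S [VP [SBAR [S [VP [NP [N = 10.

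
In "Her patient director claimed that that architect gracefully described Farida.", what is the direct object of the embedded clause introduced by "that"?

Farida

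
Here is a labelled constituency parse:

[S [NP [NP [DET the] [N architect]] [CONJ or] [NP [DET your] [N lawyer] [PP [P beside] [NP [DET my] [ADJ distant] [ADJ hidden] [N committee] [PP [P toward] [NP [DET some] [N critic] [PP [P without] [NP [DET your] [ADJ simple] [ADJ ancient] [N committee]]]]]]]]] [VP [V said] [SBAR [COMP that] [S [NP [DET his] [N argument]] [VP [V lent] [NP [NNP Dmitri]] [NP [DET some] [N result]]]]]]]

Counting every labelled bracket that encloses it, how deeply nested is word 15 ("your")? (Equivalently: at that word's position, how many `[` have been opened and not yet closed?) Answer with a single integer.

10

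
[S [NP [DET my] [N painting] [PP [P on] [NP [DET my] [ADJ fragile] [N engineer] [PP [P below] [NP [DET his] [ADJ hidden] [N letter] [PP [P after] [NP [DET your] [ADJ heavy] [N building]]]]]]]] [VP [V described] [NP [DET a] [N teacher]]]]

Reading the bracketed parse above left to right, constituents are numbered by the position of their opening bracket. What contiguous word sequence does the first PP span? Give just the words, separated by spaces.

The PP opening brackets appear, in order, over: "on my fragile engineer below his hidden letter after your heavy building"; "below his hidden letter after your heavy building"; "after your heavy building". The first one spans "on my fragile engineer below his hidden letter after your heavy building".

on my fragile engineer below his hidden letter after your heavy building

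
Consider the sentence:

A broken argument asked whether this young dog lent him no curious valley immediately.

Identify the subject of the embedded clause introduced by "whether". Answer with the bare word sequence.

"this young dog" is the NP that combines with the VP headed by "lent" to form the embedded clause introduced by "whether" — the subject.

this young dog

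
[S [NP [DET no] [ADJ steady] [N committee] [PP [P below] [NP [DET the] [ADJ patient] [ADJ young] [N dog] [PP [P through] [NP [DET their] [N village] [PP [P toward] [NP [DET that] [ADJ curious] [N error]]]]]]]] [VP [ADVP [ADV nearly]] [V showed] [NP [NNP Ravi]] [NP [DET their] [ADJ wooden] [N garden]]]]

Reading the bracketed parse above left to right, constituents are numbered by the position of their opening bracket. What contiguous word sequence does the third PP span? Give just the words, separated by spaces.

toward that curious error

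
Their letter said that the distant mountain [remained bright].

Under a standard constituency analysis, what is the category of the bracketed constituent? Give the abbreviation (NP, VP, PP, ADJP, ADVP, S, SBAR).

The bracketed span "remained bright" is headed by "remained", making it a verb phrase (VP).

VP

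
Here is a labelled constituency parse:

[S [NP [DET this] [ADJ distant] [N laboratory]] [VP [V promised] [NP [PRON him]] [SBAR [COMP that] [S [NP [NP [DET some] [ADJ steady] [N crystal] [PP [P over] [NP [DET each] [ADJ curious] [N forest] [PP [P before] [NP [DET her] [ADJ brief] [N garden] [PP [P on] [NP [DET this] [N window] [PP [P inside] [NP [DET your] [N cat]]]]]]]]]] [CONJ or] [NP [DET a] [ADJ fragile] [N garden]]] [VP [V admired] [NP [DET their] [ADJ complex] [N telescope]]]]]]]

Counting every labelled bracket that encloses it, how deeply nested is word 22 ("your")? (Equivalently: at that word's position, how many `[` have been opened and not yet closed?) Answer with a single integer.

Path from the root down to the word: S → VP → SBAR → S → NP → NP → PP → NP → PP → NP → PP → NP → PP → NP → DET. That is 15 enclosing brackets.

15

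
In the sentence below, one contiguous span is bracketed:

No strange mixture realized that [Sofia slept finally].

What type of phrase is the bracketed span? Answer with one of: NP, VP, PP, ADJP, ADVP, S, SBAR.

The bracketed span "Sofia slept finally" is headed by "slept", making it a clause (S).

S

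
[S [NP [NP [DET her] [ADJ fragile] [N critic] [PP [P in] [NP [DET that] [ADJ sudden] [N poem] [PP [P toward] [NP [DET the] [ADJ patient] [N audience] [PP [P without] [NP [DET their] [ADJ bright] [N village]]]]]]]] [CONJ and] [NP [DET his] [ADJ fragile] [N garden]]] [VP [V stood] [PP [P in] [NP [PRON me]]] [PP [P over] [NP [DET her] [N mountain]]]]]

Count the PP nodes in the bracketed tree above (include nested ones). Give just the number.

5

Scanning left to right, an opening `[PP` appears at word positions 4, 8, 12, 21, 23 — 5 in total.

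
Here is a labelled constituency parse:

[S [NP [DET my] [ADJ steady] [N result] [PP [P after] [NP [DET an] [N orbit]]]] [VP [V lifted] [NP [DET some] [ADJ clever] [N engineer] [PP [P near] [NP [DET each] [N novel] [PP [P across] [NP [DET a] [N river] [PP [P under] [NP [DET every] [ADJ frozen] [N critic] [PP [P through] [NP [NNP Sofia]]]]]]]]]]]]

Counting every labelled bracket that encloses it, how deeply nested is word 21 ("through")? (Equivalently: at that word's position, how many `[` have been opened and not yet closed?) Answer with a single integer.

11

The word sits inside P, which is inside PP, inside NP, inside PP, inside NP, inside PP, inside NP, inside PP, inside NP, inside VP, inside S — 11 brackets in all.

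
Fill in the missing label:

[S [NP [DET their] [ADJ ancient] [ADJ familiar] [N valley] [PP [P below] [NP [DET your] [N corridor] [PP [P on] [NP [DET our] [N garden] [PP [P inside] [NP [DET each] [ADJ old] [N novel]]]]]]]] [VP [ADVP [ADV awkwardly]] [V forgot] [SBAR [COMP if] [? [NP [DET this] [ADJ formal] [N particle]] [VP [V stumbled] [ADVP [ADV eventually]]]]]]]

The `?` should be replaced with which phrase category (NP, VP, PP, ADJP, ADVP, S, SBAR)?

S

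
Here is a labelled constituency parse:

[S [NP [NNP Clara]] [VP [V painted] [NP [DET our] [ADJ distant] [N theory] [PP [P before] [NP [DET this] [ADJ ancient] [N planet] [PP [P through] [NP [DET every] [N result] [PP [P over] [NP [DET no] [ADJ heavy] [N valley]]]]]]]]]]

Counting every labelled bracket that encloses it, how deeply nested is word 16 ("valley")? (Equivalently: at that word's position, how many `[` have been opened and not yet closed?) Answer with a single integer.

10

Counting open brackets not yet closed at "valley": [S [VP [NP [PP [NP [PP [NP [PP [NP [N = 10.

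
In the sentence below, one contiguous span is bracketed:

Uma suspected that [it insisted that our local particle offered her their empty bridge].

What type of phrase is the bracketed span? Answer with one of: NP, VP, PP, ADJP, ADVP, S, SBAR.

S

"insisted" is the head of the bracketed span, so the span is a clause: S.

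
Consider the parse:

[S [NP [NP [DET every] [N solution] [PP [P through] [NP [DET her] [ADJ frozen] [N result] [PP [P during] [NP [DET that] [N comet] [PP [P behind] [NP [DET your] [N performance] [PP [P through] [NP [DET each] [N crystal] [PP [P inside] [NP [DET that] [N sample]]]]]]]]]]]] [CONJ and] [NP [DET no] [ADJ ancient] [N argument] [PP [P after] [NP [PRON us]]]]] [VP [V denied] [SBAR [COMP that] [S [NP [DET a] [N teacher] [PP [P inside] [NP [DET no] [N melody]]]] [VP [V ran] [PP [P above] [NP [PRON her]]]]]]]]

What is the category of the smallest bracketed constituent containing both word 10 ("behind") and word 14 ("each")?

PP

The smallest bracket enclosing both words is [PP behind your performance through each crystal inside that sample], so the label is PP.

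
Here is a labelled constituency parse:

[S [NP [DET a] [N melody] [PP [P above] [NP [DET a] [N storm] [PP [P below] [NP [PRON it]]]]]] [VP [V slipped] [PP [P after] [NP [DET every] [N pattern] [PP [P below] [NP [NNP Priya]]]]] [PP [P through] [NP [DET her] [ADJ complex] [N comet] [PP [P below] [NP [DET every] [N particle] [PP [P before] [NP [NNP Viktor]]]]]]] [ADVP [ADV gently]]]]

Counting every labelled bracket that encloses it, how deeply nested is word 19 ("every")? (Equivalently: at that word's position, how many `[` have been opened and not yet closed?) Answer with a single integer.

7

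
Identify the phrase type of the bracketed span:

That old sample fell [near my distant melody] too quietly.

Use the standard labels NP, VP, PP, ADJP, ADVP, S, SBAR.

PP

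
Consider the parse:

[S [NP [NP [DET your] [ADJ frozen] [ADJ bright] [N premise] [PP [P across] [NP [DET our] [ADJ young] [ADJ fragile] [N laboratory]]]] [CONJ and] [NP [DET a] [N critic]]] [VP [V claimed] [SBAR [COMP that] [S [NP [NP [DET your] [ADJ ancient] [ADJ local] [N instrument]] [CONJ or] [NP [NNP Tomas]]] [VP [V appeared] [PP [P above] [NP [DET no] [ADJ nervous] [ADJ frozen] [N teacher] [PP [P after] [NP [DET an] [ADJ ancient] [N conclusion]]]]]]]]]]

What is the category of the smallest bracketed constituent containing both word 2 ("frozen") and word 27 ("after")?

S

Both words fall inside [S your frozen bright premise across our young fragile laboratory and a critic claimed that your ancient local instrument or Tomas appeared above no nervous frozen teacher after an ancient conclusion] (words 1–30), and no smaller constituent contains them both. Label: S.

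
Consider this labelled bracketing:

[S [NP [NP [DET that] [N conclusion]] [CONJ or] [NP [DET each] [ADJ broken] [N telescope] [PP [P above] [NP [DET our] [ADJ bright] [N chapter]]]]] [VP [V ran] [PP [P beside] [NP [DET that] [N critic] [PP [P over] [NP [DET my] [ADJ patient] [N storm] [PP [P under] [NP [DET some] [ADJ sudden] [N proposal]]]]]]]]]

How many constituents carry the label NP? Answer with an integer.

Listing each NP by its span: [NP that conclusion or each broken telescope above our bright chapter]; [NP that conclusion]; [NP each broken telescope above our bright chapter]; [NP our bright chapter]; [NP that critic over my patient storm under some sudden proposal]; [NP my patient storm under some sudden proposal] … — that makes 7.

7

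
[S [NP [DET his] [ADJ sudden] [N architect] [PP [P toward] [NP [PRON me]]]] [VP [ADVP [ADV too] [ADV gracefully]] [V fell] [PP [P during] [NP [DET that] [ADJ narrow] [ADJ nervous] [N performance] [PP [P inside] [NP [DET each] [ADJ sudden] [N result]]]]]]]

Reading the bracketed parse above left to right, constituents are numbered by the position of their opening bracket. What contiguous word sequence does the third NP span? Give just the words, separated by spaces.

The NP opening brackets appear, in order, over: "his sudden architect toward me"; "me"; "that narrow nervous performance inside each sudden result"; "each sudden result". The third one spans "that narrow nervous performance inside each sudden result".

that narrow nervous performance inside each sudden result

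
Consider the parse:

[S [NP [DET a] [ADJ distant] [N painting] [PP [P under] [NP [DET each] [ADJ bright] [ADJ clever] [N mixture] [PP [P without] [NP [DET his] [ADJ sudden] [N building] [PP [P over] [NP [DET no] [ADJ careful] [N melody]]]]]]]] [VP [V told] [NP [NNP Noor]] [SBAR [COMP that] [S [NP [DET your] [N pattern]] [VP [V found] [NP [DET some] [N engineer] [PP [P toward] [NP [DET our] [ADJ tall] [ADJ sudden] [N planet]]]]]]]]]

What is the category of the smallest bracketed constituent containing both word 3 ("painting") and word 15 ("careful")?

NP

Word 3 lies under S → NP → N; word 15 lies under S → NP → PP → NP → PP → NP → PP → NP → ADJ. The lowest shared node is the NP.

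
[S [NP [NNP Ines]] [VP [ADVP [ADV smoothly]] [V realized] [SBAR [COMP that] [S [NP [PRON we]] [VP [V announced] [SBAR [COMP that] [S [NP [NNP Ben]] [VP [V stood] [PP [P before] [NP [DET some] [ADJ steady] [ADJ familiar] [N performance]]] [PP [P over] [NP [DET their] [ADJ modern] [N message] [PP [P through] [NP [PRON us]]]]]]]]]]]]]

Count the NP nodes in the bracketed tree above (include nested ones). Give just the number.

6

Listing each NP by its span: [NP Ines]; [NP we]; [NP Ben]; [NP some steady familiar performance]; [NP their modern message through us]; [NP us] — that makes 6.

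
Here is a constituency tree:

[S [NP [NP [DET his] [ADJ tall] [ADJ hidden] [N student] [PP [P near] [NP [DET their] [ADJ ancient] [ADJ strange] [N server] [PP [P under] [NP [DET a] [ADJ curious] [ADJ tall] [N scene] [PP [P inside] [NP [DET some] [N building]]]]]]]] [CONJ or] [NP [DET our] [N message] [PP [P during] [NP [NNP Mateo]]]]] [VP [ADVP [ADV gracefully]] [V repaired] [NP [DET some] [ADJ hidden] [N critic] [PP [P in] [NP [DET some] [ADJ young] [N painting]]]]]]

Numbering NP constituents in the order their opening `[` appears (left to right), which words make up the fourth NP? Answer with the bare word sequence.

Opening `[NP` markers occur at word positions 1, 1, 6, 11, 16, 19, 22, 25, 29; the fourth of these opens the constituent [NP a curious tall scene inside some building].

a curious tall scene inside some building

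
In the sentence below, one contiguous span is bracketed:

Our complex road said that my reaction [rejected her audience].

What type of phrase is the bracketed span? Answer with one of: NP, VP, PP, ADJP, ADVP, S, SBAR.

The bracketed span "rejected her audience" is headed by "rejected", making it a verb phrase (VP).

VP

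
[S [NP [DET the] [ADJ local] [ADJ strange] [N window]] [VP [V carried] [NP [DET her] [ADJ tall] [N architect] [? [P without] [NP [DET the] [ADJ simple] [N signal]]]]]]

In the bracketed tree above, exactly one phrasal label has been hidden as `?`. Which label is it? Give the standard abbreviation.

PP

The `?` node immediately contains: P 'without', NP. That is the internal structure of a prepositional phrase, so the label is PP.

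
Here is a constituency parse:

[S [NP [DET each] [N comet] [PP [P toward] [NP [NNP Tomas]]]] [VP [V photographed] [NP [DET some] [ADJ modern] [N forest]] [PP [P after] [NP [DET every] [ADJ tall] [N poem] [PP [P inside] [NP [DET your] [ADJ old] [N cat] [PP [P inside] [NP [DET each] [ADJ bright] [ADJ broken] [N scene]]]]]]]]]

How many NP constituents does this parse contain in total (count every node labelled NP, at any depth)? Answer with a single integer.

6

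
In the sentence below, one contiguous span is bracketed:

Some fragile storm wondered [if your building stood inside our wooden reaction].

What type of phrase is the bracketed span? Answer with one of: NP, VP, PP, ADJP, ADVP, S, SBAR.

SBAR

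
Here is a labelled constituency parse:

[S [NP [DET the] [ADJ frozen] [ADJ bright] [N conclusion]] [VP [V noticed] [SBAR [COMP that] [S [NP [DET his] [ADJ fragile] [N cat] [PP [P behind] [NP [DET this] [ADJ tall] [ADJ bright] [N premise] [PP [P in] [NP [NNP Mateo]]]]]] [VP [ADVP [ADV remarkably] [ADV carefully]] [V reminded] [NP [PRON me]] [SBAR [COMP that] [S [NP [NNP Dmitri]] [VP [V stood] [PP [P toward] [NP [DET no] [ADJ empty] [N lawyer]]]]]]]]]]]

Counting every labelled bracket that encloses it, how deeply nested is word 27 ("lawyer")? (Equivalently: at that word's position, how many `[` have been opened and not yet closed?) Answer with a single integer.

11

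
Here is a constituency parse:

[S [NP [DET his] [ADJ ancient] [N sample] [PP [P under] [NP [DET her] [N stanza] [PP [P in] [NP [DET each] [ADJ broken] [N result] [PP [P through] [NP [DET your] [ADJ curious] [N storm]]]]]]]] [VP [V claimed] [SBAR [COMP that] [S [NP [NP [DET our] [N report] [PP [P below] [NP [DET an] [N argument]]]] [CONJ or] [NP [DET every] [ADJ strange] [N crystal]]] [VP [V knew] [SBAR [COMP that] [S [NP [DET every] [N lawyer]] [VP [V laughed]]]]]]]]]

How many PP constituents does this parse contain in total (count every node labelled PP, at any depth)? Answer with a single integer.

4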